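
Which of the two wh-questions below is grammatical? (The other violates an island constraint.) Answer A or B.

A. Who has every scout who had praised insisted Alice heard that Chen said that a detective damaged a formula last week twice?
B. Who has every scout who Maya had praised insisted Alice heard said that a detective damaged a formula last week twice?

In A, the wh-phrase is extracted from inside a complex-NP island (relative clause) (introduced by "who"), which blocks movement.
In B, the extraction path crosses only that-complement boundaries, which are transparent.
So B is grammatical.

B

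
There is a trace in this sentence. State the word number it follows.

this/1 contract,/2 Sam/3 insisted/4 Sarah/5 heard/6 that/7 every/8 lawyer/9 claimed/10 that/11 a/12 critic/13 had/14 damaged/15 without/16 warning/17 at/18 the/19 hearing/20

15

The displaced element is "this contract" (word 2).
It is linked across 3 clause boundaries (Ø → that → that).
It functions as the direct object of "damaged", so the gap sits immediately after word 15 ("damaged").
Base order: Sam insisted Sarah heard that every lawyer claimed that a critic had damaged this contract without warning at the hearing.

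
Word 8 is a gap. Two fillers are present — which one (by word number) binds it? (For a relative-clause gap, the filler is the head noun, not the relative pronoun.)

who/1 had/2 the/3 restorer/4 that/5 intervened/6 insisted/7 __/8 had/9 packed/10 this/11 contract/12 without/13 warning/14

The marked gap is the subject of "packed".
Its filler is the fronted wh-phrase "who", at word 1.
(The other dependency links word 4 to a gap after word 5.)

1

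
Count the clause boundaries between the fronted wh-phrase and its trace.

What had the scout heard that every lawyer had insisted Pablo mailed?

2

"what" is extracted from the object of "mailed".
Boundaries crossed, outermost first: [that], [Ø] — 2 in total.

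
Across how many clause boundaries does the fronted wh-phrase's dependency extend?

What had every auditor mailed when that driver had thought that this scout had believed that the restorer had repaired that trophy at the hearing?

0

"what" originates inside the matrix clause — no clause boundary is crossed.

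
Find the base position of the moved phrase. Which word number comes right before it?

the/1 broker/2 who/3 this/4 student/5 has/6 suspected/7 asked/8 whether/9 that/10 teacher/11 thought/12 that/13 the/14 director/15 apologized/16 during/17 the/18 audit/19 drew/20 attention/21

The displaced element is "the broker" (word 2).
It is linked across 1 clause boundary (Ø).
It functions as the subject of "asked", so the gap sits immediately after word 7 ("suspected").
Base order: This student has suspected that the broker asked whether that teacher thought that the director apologized during the audit.

7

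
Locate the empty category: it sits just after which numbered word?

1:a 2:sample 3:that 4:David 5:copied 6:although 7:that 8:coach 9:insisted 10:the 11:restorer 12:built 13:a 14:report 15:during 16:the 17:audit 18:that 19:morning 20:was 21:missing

5

The displaced element is "a sample" (word 2).
It functions as the direct object of "copied", so the gap sits immediately after word 5 ("copied").
Base order: David copied a sample although that coach insisted the restorer built a report during the audit that morning.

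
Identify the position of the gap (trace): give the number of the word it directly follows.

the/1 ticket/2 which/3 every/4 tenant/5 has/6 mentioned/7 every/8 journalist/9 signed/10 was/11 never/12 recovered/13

10

The displaced element is "the ticket" (word 2).
It is linked across 1 clause boundary (Ø).
It functions as the direct object of "signed", so the gap sits immediately after word 10 ("signed").
Base order: Every tenant has mentioned every journalist signed the ticket.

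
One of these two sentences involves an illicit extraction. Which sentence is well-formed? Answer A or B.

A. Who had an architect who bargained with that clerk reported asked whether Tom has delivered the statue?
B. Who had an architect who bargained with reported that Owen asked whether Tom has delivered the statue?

In B, the wh-phrase is extracted from inside a complex-NP island (relative clause) (introduced by "who"), which blocks movement.
In A, the extraction path crosses only that-complement boundaries, which are transparent.
So A is grammatical.

A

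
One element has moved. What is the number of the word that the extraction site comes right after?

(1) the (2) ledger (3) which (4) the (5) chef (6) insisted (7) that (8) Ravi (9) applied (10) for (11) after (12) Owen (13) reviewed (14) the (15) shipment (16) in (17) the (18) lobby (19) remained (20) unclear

10

The displaced element is "the ledger" (word 2).
It is linked across 1 clause boundary (that).
It functions as the object of the preposition "for" of "applied", so the gap sits immediately after word 10 ("for").
Base order: The chef insisted that Ravi applied for the ledger after Owen reviewed the shipment in the lobby.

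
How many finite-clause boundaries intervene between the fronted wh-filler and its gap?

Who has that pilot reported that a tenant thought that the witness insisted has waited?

3

"who" is extracted from the subject of "waited".
Boundaries crossed, outermost first: [that], [that], [Ø] — 3 in total.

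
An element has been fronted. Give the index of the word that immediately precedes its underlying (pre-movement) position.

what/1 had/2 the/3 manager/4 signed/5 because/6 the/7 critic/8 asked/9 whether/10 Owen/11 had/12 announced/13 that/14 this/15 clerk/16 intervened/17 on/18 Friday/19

5

The displaced element is "what" (word 1).
It functions as the direct object of "signed", so the gap sits immediately after word 5 ("signed").
Base order: The manager had signed what because the critic asked whether Owen had announced that this clerk intervened on Friday.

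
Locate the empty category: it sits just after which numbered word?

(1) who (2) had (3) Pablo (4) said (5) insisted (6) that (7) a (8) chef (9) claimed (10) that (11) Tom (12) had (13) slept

4

The displaced element is "who" (word 1).
It is linked across 1 clause boundary (Ø).
It functions as the subject of "insisted", so the gap sits immediately after word 4 ("said").
Base order: Pablo had said that who insisted that a chef claimed that Tom had slept.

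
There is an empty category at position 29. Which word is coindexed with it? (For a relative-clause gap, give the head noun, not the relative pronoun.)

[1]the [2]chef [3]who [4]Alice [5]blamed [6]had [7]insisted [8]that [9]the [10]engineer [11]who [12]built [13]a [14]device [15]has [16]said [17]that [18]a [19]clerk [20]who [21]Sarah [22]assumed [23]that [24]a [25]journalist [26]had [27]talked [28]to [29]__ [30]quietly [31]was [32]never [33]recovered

The gap at 29 is the prepositional object of "talked", inside a relative clause.
The relative pronoun is "who" (word 20); it is bound by the head noun immediately before it.
Its filler is the head noun "clerk", at word 19.

19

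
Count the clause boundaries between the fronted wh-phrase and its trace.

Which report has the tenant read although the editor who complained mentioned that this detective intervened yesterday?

0

"which report" originates inside the matrix clause — no clause boundary is crossed.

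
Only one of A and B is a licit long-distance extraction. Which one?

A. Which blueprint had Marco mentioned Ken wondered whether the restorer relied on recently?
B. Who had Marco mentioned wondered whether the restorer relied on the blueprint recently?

In A, the wh-phrase is extracted from inside a wh-island (introduced by "whether"), which blocks movement.
In B, the extraction path crosses only that-complement boundaries, which are transparent.
So B is grammatical.

B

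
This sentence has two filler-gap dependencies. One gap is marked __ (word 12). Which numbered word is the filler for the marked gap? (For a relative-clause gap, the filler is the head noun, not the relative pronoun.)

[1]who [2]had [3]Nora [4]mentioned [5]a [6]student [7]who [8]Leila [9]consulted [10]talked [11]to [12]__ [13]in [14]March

The marked gap is the object of the preposition "to" of "talked".
Its filler is the fronted wh-phrase "who", at word 1.
(The other dependency links word 6 to a gap after word 9.)

1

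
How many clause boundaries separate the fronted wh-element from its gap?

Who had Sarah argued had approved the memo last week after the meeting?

"who" is extracted from the subject of "approved".
Boundaries crossed, outermost first: [Ø] — 1 in total.

1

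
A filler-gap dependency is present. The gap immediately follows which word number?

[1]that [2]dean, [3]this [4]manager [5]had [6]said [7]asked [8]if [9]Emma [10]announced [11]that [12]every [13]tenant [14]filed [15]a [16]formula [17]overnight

The displaced element is "that dean" (word 2).
It is linked across 1 clause boundary (Ø).
It functions as the subject of "asked", so the gap sits immediately after word 6 ("said").
Base order: This manager had said that that dean asked if Emma announced that every tenant filed a formula overnight.

6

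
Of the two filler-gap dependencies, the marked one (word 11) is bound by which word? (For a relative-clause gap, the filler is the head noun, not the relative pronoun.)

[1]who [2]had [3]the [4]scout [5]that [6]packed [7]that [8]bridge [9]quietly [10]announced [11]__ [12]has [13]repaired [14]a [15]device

The marked gap is the subject of "repaired".
Its filler is the fronted wh-phrase "who", at word 1.
(The other dependency links word 4 to a gap after word 5.)

1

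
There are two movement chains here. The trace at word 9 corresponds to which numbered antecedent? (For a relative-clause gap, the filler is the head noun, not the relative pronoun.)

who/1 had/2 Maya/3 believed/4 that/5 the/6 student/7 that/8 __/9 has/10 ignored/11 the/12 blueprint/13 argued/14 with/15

The marked gap is inside the relative clause, the subject of "ignored".
Its filler is the head noun "student" (via "that"), at word 7.
(The other dependency links word 1 to a gap after word 15.)

7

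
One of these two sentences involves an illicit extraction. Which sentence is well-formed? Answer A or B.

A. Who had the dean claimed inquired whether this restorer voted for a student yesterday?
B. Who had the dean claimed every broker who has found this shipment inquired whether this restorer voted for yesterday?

A

In B, the wh-phrase is extracted from inside a wh-island (introduced by "whether"), which blocks movement.
In A, the extraction path crosses only that-complement boundaries, which are transparent.
So A is grammatical.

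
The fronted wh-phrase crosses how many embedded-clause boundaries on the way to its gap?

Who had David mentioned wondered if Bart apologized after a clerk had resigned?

1

"who" is extracted from the subject of "wondered".
Boundaries crossed, outermost first: [Ø] — 1 in total.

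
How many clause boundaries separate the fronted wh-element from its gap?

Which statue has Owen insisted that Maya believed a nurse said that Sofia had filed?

3

"which statue" is extracted from the object of "filed".
Boundaries crossed, outermost first: [that], [Ø], [that] — 3 in total.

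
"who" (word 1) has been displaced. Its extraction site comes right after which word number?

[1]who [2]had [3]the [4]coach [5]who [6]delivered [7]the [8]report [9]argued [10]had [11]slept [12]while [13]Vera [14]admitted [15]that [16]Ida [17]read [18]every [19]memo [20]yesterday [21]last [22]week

9

The displaced element is "who" (word 1).
It is linked across 1 clause boundary (Ø).
It functions as the subject of "slept", so the gap sits immediately after word 9 ("argued").
Base order: The coach who delivered the report had argued who had slept while Vera admitted that Ida read every memo yesterday last week.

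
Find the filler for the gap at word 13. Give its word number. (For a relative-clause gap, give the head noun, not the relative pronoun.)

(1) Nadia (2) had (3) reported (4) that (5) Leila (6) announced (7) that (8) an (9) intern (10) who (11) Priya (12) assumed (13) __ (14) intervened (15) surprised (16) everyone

The gap at 13 is the subject of "intervened", inside a relative clause.
The relative pronoun is "who" (word 10); it is bound by the head noun immediately before it.
Its filler is the head noun "intern", at word 9.

9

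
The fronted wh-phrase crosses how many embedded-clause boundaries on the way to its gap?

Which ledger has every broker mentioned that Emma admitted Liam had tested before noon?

2

"which ledger" is extracted from the object of "tested".
Boundaries crossed, outermost first: [that], [Ø] — 2 in total.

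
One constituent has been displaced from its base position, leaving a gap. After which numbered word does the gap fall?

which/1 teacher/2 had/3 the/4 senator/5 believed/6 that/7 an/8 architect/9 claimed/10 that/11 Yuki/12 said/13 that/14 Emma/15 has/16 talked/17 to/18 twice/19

The displaced element is "which teacher" (word 2).
It is linked across 3 clause boundaries (that → that → that).
It functions as the object of the preposition "to" of "talked", so the gap sits immediately after word 18 ("to").
Base order: The senator had believed that an architect claimed that Yuki said that Emma has talked to which teacher twice.

18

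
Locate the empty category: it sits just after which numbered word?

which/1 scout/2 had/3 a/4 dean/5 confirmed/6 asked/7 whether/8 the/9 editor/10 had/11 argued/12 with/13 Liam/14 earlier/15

6

The displaced element is "which scout" (word 2).
It is linked across 1 clause boundary (Ø).
It functions as the subject of "asked", so the gap sits immediately after word 6 ("confirmed").
Base order: A dean had confirmed which scout asked whether the editor had argued with Liam earlier.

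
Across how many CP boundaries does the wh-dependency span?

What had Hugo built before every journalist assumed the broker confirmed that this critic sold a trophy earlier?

0

"what" originates inside the matrix clause — no clause boundary is crossed.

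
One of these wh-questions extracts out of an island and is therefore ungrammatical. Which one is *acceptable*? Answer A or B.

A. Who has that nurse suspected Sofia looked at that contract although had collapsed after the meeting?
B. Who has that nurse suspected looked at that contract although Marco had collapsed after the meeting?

B

In A, the wh-phrase is extracted from inside an adjunct island (introduced by "although"), which blocks movement.
In B, the extraction path crosses only that-complement boundaries, which are transparent.
So B is grammatical.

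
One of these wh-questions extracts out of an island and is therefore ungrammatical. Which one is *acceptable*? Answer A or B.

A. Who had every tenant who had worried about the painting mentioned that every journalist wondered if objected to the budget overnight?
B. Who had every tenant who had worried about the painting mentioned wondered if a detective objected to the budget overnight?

In A, the wh-phrase is extracted from inside a wh-island (introduced by "if"), which blocks movement.
In B, the extraction path crosses only that-complement boundaries, which are transparent.
So B is grammatical.

B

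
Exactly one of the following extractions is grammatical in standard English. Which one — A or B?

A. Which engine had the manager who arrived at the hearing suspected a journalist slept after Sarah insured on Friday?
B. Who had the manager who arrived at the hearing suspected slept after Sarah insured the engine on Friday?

B

In A, the wh-phrase is extracted from inside an adjunct island (introduced by "after"), which blocks movement.
In B, the extraction path crosses only that-complement boundaries, which are transparent.
So B is grammatical.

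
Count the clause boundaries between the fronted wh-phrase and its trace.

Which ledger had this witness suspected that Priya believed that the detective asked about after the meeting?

"which ledger" is extracted from the PP object of "asked".
Boundaries crossed, outermost first: [that], [that] — 2 in total.

2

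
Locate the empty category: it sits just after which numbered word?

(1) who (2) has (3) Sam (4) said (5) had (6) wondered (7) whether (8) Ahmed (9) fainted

4

The displaced element is "who" (word 1).
It is linked across 1 clause boundary (Ø).
It functions as the subject of "wondered", so the gap sits immediately after word 4 ("said").
Base order: Sam has said that who had wondered whether Ahmed fainted.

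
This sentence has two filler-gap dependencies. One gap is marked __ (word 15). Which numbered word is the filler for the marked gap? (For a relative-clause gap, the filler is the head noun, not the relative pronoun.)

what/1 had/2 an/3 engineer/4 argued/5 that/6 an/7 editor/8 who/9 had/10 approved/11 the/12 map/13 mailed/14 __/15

1

The marked gap is the direct object of "mailed".
Its filler is the fronted wh-phrase "what", at word 1.
(The other dependency links word 8 to a gap after word 9.)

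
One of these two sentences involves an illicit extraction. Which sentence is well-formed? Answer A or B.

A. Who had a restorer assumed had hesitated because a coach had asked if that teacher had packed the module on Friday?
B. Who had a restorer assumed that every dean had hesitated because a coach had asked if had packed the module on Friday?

A

In B, the wh-phrase is extracted from inside an adjunct island (introduced by "because"), which blocks movement.
In A, the extraction path crosses only that-complement boundaries, which are transparent.
So A is grammatical.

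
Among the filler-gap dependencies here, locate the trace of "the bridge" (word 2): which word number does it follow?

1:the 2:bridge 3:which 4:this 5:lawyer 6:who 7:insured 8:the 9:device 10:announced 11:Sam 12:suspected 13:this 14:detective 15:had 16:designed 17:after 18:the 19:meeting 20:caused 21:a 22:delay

The displaced element is "the bridge" (word 2).
It is linked across 2 clause boundaries (Ø → Ø).
It functions as the direct object of "designed", so the gap sits immediately after word 16 ("designed").
Base order: This lawyer who insured the device announced Sam suspected this detective had designed the bridge after the meeting.

16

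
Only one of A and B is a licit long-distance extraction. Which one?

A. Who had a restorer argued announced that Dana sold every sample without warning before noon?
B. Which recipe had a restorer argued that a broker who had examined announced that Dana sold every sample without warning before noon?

In B, the wh-phrase is extracted from inside a complex-NP island (relative clause) (introduced by "who"), which blocks movement.
In A, the extraction path crosses only that-complement boundaries, which are transparent.
So A is grammatical.

A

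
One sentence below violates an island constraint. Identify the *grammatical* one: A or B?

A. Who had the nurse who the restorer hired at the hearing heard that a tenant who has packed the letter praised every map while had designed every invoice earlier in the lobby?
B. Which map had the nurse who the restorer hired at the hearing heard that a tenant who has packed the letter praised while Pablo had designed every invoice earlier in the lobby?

B

In A, the wh-phrase is extracted from inside an adjunct island (introduced by "while"), which blocks movement.
In B, the extraction path crosses only that-complement boundaries, which are transparent.
So B is grammatical.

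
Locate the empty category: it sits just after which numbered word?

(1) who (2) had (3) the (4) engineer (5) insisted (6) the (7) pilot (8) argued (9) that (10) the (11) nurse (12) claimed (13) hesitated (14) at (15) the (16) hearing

12

The displaced element is "who" (word 1).
It is linked across 3 clause boundaries (Ø → that → Ø).
It functions as the subject of "hesitated", so the gap sits immediately after word 12 ("claimed").
Base order: The engineer had insisted the pilot argued that the nurse claimed who hesitated at the hearing.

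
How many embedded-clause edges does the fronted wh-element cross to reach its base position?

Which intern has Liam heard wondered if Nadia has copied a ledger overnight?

1

"which intern" is extracted from the subject of "wondered".
Boundaries crossed, outermost first: [Ø] — 1 in total.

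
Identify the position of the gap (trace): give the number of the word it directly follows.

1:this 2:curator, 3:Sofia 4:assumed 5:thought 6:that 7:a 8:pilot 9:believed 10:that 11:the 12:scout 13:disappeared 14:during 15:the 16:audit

4

The displaced element is "this curator" (word 2).
It is linked across 1 clause boundary (Ø).
It functions as the subject of "thought", so the gap sits immediately after word 4 ("assumed").
Base order: Sofia assumed that this curator thought that a pilot believed that the scout disappeared during the audit.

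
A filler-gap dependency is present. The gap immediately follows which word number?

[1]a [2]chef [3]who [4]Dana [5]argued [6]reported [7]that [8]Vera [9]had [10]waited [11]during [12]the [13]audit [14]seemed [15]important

The displaced element is "a chef" (word 2).
It is linked across 1 clause boundary (Ø).
It functions as the subject of "reported", so the gap sits immediately after word 5 ("argued").
Base order: Dana argued that a chef reported that Vera had waited during the audit.

5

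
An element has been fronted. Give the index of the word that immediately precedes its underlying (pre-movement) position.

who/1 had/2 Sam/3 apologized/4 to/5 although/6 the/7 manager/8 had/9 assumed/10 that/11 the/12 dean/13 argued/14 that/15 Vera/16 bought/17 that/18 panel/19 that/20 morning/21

5

The displaced element is "who" (word 1).
It functions as the object of the preposition "to" of "apologized", so the gap sits immediately after word 5 ("to").
Base order: Sam had apologized to who although the manager had assumed that the dean argued that Vera bought that panel that morning.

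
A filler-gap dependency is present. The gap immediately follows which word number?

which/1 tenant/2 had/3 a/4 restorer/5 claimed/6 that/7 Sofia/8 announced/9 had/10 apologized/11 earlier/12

The displaced element is "which tenant" (word 2).
It is linked across 2 clause boundaries (that → Ø).
It functions as the subject of "apologized", so the gap sits immediately after word 9 ("announced").
Base order: A restorer had claimed that Sofia announced that which tenant had apologized earlier.

9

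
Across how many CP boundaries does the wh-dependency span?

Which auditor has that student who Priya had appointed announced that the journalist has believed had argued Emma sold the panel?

"which auditor" is extracted from the subject of "argued".
Boundaries crossed, outermost first: [that], [Ø] — 2 in total.

2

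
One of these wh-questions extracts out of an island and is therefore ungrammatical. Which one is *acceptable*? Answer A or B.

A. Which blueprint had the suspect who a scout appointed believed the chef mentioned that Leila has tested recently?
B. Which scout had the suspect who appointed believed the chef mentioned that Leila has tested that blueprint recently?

A

In B, the wh-phrase is extracted from inside a complex-NP island (relative clause) (introduced by "who"), which blocks movement.
In A, the extraction path crosses only that-complement boundaries, which are transparent.
So A is grammatical.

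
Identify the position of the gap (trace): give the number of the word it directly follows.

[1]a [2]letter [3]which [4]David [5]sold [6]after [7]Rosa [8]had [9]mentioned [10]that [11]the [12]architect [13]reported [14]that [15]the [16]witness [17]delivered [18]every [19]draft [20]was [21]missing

The displaced element is "a letter" (word 2).
It functions as the direct object of "sold", so the gap sits immediately after word 5 ("sold").
Base order: David sold a letter after Rosa had mentioned that the architect reported that the witness delivered every draft.

5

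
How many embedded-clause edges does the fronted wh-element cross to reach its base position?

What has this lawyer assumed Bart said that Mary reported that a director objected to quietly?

"what" is extracted from the PP object of "objected".
Boundaries crossed, outermost first: [Ø], [that], [that] — 3 in total.

3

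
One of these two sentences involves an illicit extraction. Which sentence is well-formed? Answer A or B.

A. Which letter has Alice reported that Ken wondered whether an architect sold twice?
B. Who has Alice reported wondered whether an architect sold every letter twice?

In A, the wh-phrase is extracted from inside a wh-island (introduced by "whether"), which blocks movement.
In B, the extraction path crosses only that-complement boundaries, which are transparent.
So B is grammatical.

B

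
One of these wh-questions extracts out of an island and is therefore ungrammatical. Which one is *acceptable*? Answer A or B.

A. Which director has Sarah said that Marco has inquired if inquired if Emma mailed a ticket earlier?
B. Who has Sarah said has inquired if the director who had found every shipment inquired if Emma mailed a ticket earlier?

B

In A, the wh-phrase is extracted from inside a wh-island (introduced by "if"), which blocks movement.
In B, the extraction path crosses only that-complement boundaries, which are transparent.
So B is grammatical.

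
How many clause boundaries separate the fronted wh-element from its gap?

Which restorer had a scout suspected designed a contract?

1

"which restorer" is extracted from the subject of "designed".
Boundaries crossed, outermost first: [Ø] — 1 in total.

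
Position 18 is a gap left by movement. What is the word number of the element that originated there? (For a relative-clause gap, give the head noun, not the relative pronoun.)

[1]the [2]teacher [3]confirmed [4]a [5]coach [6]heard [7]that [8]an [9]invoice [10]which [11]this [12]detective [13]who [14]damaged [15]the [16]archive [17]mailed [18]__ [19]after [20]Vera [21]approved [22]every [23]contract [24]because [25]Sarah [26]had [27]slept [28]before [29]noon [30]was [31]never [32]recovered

9

The gap at 18 is the object of "mailed", inside a relative clause.
The relative pronoun is "which" (word 10); it is bound by the head noun immediately before it.
Its filler is the head noun "invoice", at word 9.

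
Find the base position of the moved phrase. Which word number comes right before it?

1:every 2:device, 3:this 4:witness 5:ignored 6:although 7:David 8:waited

The displaced element is "every device" (word 2).
It functions as the direct object of "ignored", so the gap sits immediately after word 5 ("ignored").
Base order: This witness ignored every device although David waited.

5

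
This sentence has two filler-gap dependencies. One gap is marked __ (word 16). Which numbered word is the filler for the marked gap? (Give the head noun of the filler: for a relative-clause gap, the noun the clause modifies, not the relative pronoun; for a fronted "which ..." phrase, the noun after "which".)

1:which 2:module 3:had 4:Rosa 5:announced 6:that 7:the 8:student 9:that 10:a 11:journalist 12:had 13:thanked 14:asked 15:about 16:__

The marked gap is the object of the preposition "about" of "asked".
Its filler is the fronted wh-phrase "which module", at word 2.
(The other dependency links word 8 to a gap after word 13.)

2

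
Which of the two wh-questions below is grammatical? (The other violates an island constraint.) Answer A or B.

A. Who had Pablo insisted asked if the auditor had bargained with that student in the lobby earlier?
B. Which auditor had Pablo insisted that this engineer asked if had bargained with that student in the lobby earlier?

A

In B, the wh-phrase is extracted from inside a wh-island (introduced by "if"), which blocks movement.
In A, the extraction path crosses only that-complement boundaries, which are transparent.
So A is grammatical.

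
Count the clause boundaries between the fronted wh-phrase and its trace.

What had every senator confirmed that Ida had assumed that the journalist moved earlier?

"what" is extracted from the object of "moved".
Boundaries crossed, outermost first: [that], [that] — 2 in total.

2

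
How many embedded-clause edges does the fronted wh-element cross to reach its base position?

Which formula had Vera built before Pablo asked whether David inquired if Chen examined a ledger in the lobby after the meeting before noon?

"which formula" originates inside the matrix clause — no clause boundary is crossed.

0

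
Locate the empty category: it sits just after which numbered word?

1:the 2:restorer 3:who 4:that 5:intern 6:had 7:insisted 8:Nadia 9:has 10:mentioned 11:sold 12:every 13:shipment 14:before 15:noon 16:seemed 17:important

The displaced element is "the restorer" (word 2).
It is linked across 2 clause boundaries (Ø → Ø).
It functions as the subject of "sold", so the gap sits immediately after word 10 ("mentioned").
Base order: That intern had insisted Nadia has mentioned the restorer sold every shipment before noon.

10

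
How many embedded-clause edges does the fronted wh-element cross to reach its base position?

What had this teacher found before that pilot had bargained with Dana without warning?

0

"what" originates inside the matrix clause — no clause boundary is crossed.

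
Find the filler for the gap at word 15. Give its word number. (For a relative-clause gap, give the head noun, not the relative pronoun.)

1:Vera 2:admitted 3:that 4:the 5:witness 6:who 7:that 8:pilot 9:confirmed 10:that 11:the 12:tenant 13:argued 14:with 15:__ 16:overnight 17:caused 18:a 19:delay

The gap at 15 is the prepositional object of "argued", inside a relative clause.
The relative pronoun is "who" (word 6); it is bound by the head noun immediately before it.
Its filler is the head noun "witness", at word 5.

5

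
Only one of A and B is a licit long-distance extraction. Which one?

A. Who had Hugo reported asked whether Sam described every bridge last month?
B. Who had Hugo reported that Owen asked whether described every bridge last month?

A

In B, the wh-phrase is extracted from inside a wh-island (introduced by "whether"), which blocks movement.
In A, the extraction path crosses only that-complement boundaries, which are transparent.
So A is grammatical.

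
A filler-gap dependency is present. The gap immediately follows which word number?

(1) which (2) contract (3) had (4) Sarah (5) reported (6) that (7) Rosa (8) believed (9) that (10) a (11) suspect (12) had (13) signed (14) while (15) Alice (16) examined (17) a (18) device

13

The displaced element is "which contract" (word 2).
It is linked across 2 clause boundaries (that → that).
It functions as the direct object of "signed", so the gap sits immediately after word 13 ("signed").
Base order: Sarah had reported that Rosa believed that a suspect had signed which contract while Alice examined a device.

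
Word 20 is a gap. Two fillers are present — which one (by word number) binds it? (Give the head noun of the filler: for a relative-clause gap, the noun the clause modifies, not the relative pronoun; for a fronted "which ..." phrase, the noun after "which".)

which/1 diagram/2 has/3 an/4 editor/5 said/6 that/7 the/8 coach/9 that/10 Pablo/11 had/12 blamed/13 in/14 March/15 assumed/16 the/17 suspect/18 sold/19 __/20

The marked gap is the direct object of "sold".
Its filler is the fronted wh-phrase "which diagram", at word 2.
(The other dependency links word 9 to a gap after word 13.)

2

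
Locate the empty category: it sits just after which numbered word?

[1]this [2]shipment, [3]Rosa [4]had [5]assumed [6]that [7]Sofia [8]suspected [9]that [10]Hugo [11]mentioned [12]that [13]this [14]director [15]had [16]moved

The displaced element is "this shipment" (word 2).
It is linked across 3 clause boundaries (that → that → that).
It functions as the direct object of "moved", so the gap sits immediately after word 16 ("moved").
Base order: Rosa had assumed that Sofia suspected that Hugo mentioned that this director had moved this shipment.

16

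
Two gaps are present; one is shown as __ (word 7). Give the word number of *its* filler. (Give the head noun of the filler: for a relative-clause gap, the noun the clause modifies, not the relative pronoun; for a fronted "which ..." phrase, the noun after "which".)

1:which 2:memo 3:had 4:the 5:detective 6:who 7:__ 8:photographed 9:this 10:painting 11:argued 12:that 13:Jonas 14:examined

5

The marked gap is inside the relative clause, the subject of "photographed".
Its filler is the head noun "detective" (via "who"), at word 5.
(The other dependency links word 2 to a gap after word 14.)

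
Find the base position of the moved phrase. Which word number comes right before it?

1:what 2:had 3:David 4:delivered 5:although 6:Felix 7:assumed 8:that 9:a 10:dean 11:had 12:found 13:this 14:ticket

4

The displaced element is "what" (word 1).
It functions as the direct object of "delivered", so the gap sits immediately after word 4 ("delivered").
Base order: David had delivered what although Felix assumed that a dean had found this ticket.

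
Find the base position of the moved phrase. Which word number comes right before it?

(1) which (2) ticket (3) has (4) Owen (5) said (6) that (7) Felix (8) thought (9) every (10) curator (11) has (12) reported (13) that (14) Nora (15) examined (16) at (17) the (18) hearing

The displaced element is "which ticket" (word 2).
It is linked across 3 clause boundaries (that → Ø → that).
It functions as the direct object of "examined", so the gap sits immediately after word 15 ("examined").
Base order: Owen has said that Felix thought every curator has reported that Nora examined which ticket at the hearing.

15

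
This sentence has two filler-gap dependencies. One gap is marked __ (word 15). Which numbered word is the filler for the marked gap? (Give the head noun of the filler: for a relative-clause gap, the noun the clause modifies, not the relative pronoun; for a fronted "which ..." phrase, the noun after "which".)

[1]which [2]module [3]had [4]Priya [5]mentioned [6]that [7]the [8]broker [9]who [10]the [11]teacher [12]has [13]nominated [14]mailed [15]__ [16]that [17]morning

The marked gap is the direct object of "mailed".
Its filler is the fronted wh-phrase "which module", at word 2.
(The other dependency links word 8 to a gap after word 13.)

2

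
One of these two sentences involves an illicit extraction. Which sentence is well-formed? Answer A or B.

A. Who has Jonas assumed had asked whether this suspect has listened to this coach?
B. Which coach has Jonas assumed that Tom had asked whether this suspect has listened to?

A

In B, the wh-phrase is extracted from inside a wh-island (introduced by "whether"), which blocks movement.
In A, the extraction path crosses only that-complement boundaries, which are transparent.
So A is grammatical.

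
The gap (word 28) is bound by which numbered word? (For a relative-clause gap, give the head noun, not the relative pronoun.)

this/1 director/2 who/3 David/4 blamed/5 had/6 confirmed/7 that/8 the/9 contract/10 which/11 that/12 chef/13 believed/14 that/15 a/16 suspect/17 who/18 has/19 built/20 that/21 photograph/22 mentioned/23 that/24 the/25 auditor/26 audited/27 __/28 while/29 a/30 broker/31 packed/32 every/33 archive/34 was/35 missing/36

10

The gap at 28 is the object of "audited", inside a relative clause.
The relative pronoun is "which" (word 11); it is bound by the head noun immediately before it.
Its filler is the head noun "contract", at word 10.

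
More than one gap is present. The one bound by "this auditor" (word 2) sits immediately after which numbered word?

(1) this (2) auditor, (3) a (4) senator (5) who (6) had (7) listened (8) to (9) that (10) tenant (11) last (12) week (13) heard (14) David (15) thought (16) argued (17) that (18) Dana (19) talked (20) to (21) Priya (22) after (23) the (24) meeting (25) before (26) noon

15

The displaced element is "this auditor" (word 2).
It is linked across 2 clause boundaries (Ø → Ø).
It functions as the subject of "argued", so the gap sits immediately after word 15 ("thought").
Base order: A senator who had listened to that tenant last week heard David thought this auditor argued that Dana talked to Priya after the meeting before noon.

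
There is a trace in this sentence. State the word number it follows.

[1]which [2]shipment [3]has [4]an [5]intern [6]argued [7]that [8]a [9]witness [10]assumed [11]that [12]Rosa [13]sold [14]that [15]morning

The displaced element is "which shipment" (word 2).
It is linked across 2 clause boundaries (that → that).
It functions as the direct object of "sold", so the gap sits immediately after word 13 ("sold").
Base order: An intern has argued that a witness assumed that Rosa sold which shipment that morning.

13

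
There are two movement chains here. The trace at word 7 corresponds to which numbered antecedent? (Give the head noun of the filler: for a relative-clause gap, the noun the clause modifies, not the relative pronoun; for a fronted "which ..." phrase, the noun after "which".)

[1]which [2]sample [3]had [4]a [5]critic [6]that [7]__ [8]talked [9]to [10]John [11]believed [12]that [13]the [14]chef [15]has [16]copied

5

The marked gap is inside the relative clause, the subject of "talked".
Its filler is the head noun "critic" (via "that"), at word 5.
(The other dependency links word 2 to a gap after word 16.)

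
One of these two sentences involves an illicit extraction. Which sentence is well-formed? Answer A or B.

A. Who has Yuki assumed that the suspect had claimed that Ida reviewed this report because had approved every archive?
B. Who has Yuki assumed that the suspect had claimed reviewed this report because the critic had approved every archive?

In A, the wh-phrase is extracted from inside an adjunct island (introduced by "because"), which blocks movement.
In B, the extraction path crosses only that-complement boundaries, which are transparent.
So B is grammatical.

B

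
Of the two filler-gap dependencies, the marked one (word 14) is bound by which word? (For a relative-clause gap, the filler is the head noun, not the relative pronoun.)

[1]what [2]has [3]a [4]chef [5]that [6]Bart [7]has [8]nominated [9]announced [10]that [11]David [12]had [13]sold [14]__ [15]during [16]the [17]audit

1

The marked gap is the direct object of "sold".
Its filler is the fronted wh-phrase "what", at word 1.
(The other dependency links word 4 to a gap after word 8.)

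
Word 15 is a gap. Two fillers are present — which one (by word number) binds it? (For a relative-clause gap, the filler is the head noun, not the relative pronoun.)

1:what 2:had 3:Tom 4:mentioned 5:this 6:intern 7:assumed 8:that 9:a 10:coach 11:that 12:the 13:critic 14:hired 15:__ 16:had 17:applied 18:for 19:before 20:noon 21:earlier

10

The marked gap is inside the relative clause, the direct object of "hired".
Its filler is the head noun "coach" (via "that"), at word 10.
(The other dependency links word 1 to a gap after word 18.)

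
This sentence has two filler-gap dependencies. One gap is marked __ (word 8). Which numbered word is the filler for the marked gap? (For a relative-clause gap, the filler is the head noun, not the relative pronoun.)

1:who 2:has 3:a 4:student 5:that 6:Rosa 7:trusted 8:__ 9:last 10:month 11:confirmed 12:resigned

4

The marked gap is inside the relative clause, the direct object of "trusted".
Its filler is the head noun "student" (via "that"), at word 4.
(The other dependency links word 1 to a gap after word 11.)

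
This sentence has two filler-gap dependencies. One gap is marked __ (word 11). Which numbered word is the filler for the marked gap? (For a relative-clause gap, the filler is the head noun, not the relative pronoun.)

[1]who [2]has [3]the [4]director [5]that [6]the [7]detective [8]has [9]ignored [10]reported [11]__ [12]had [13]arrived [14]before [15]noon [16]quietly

The marked gap is the subject of "arrived".
Its filler is the fronted wh-phrase "who", at word 1.
(The other dependency links word 4 to a gap after word 9.)

1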